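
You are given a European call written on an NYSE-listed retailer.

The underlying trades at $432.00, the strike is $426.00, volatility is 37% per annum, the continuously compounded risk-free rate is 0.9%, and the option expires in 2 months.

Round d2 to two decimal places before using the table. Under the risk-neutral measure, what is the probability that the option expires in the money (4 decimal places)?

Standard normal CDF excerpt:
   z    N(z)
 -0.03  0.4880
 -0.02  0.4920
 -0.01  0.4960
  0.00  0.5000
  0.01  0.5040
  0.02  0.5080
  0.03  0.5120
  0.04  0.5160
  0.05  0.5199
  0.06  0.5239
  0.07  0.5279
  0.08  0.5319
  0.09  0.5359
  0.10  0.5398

σ√T = 0.37 × 0.4082 = 0.1511
ln(S/K) + (r + σ²/2)T = ln(432/426) + (0.009 + 0.37²/2)·0.1667 = 0.0140 + 0.0129 = 0.0269
d₁ = 0.0269 / 0.1511 = 0.1780 which rounds to 0.18
d₂ = d₁ − σ√T = 0.1780 − 0.1511 = 0.0270 which rounds to 0.03
Risk-neutral Pr[S_T > K] = N(d₂) = N(0.03) = 0.5120

0.5120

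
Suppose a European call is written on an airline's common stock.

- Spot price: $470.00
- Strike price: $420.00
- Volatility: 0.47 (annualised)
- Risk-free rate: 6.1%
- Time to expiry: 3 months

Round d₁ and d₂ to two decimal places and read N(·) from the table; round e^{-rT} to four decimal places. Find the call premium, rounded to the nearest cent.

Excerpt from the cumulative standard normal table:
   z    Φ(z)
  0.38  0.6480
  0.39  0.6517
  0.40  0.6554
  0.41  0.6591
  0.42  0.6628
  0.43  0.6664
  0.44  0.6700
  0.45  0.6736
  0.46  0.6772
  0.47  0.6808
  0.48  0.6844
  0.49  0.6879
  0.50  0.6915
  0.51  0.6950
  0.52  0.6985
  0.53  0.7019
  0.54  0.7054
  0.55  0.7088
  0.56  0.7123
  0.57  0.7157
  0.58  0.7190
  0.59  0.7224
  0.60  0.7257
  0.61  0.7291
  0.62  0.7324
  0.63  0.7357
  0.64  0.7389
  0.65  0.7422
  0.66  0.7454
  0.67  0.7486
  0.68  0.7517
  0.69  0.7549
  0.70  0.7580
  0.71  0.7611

$74.68

σ√T = 0.47·√0.25 = 0.2350
d₁ = [ln(470/420) + (0.061 + 0.47²/2)·0.25] / 0.2350 = [0.1125 + 0.0429] / 0.2350 = 0.6610 ⇒ 0.66
d₂ = d₁ − σ√T = 0.6610 − 0.2350 = 0.4260 ⇒ 0.43
e^(−rT) = e^(−0.061·0.25) = 0.9849
C = 470·N(0.66) − 420·0.9849·N(0.43) = 470·0.7454 − 420·0.9849·0.6664 = 350.3380 − 275.6617 = 74.6763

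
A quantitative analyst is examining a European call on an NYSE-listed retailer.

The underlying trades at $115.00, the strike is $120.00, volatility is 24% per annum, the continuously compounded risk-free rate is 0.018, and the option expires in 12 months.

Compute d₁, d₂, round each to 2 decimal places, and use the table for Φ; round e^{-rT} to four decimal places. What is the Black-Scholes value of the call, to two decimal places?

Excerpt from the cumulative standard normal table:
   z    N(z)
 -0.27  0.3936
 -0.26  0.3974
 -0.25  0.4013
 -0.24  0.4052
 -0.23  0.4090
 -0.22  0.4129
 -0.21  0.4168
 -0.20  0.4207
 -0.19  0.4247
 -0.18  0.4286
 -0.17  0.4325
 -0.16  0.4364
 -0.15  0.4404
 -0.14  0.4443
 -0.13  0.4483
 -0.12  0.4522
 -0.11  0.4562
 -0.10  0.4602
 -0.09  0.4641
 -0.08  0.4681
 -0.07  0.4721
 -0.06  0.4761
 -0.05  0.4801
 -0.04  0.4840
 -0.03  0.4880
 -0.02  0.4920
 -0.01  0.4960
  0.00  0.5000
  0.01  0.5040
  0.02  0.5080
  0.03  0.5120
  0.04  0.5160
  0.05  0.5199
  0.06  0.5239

$9.75

σ√T = 0.24·√1 = 0.2400
d₁ = [ln(115/120) + (0.018 + ½·0.24²)·1] / (σ√T) = (-0.0426 + 0.0468) / 0.2400 = 0.0177 → 0.02
d₂ = 0.0177 − 0.2400 = -0.2223 → -0.22
e^(−rT) = e^(−0.018·1) = 0.9822
N(d₁) = N(0.02) = 0.5080;  N(d₂) = N(-0.22) = 0.4129
C = 115·0.5080 − 120·0.9822·0.4129 = 58.4200 − 48.6660 = 9.7540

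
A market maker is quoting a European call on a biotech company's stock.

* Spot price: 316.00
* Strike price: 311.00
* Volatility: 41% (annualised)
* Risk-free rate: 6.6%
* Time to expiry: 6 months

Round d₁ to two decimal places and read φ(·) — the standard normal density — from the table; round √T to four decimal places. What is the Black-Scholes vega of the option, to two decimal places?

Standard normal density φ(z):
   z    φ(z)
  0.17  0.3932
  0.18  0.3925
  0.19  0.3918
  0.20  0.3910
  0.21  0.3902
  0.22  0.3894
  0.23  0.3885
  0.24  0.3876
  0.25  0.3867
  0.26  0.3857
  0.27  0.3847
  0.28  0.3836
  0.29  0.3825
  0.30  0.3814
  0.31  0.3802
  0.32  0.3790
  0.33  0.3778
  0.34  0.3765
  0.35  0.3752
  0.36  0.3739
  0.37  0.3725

σ√T = 0.41 × 0.7071 = 0.2899
ln(S/K) + (r + σ²/2)T = ln(316/311) + (0.066 + 0.41²/2)·0.5 = 0.0159 + 0.0750 = 0.0910
d₁ = 0.0910 / 0.2899 = 0.3138 → 0.31
√T = √0.5 = 0.7071
φ(d₁) = φ(0.31) = 0.3802
vega = S·φ(d₁)·√T = 316·0.3802·0.7071 = 84.9533
(Vega is the same for a European call and put with the same parameters.)

84.95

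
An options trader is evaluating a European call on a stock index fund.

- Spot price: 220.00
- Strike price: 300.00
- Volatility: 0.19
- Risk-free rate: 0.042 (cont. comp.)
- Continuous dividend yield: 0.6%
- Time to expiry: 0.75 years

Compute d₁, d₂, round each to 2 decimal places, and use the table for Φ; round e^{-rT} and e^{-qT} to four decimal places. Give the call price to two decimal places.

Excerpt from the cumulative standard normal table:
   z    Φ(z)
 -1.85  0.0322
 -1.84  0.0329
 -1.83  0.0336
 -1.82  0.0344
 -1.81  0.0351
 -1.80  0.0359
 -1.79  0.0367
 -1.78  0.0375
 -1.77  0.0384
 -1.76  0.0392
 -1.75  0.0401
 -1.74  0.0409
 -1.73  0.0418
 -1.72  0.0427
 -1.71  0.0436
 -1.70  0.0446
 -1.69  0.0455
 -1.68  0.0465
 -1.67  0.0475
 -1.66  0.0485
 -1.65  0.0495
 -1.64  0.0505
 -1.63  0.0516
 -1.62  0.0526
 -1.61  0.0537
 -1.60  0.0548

0.62

T = 0.75;  σ√T = 0.1645
d₁ = [ln(220/300) + (0.042 − 0.006 + 0.19²/2)·0.75] / 0.1645 = [-0.3102 + 0.0405] / 0.1645 = -1.6386 → -1.64
d₂ = d₁ − σ√T = -1.6386 − 0.1645 = -1.8031 → -1.80
e^(−qT) = e^(−0.006·0.75) = 0.9955;  e^(−rT) = e^(−0.042·0.75) = 0.9690
N(d₁) = N(-1.64) = 0.0505;  N(d₂) = N(-1.80) = 0.0359
C = 220·0.9955·0.0505 − 300·0.9690·0.0359 = 11.0600 − 10.4361 = 0.6239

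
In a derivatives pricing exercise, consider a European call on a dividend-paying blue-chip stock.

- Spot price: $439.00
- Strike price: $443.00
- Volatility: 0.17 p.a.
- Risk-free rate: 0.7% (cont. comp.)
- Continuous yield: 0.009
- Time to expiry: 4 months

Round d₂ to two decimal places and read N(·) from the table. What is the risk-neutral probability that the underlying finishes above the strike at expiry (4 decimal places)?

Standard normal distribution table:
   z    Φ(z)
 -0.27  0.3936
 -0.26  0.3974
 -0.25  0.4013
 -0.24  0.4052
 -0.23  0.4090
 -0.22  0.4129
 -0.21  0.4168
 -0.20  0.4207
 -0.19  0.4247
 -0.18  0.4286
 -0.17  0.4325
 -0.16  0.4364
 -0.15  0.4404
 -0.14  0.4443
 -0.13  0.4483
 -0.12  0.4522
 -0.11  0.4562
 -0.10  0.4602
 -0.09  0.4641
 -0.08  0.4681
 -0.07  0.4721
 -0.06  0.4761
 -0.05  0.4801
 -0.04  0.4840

σ√T = 0.17·√0.3333 = 0.0981
d₁ = [ln(439/443) + (0.007 − 0.009 + 0.17²/2)·0.3333] / 0.0981 = [-0.0091 + 0.0042] / 0.0981 = -0.0501 ⇒ -0.05
d₂ = d₁ − σ√T = -0.0501 − 0.0981 = -0.1483 ⇒ -0.15
Risk-neutral Pr[S_T > K] = N(d₂) = N(-0.15) = 0.4404

0.4404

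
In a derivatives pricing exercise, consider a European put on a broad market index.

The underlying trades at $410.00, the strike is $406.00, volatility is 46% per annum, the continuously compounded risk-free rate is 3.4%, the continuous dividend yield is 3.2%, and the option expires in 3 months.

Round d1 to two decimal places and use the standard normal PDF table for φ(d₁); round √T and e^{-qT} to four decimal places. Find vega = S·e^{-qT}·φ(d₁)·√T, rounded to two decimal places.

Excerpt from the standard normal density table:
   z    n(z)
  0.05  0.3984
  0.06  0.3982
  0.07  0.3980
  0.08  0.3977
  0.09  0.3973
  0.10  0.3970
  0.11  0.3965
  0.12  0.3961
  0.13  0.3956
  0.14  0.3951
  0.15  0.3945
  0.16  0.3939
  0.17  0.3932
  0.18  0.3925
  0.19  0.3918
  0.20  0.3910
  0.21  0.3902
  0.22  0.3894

80.10

σ√T = 0.46 × 0.5000 = 0.2300
d₁ = [ln(410/406) + (0.034 − 0.032 + 0.46²/2)·0.25] / 0.2300 = [0.0098 + 0.0270] / 0.2300 = 0.1598 which rounds to 0.16
√T = √0.25 = 0.5000
φ(d₁) = φ(0.16) = 0.3939
e^(−qT) = e^(−0.032·0.25) = 0.9920
vega = S·e^(−qT)·φ(d₁)·√T = 410·0.9920·0.3939·0.5000 = 80.1035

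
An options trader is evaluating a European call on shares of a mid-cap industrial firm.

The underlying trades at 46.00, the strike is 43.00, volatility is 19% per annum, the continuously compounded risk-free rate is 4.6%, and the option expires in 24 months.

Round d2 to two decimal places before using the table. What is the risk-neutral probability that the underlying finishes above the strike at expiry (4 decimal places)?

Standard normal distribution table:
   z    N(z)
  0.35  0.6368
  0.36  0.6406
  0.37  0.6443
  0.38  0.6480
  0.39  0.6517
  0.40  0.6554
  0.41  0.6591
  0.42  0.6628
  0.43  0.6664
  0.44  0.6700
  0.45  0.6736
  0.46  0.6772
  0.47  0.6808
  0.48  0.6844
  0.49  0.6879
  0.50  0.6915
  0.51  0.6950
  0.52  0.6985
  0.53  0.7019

T = 2;  σ√T = 0.2687
d₁ = [ln(46/43) + (0.046 + 0.19²/2)·2] / 0.2687 = [0.0674 + 0.1281] / 0.2687 = 0.7277 ⇒ 0.73
d₂ = d₁ − σ√T = 0.7277 − 0.2687 = 0.4590 ⇒ 0.46
Risk-neutral Pr[S_T > K] = N(d₂) = N(0.46) = 0.6772

0.6772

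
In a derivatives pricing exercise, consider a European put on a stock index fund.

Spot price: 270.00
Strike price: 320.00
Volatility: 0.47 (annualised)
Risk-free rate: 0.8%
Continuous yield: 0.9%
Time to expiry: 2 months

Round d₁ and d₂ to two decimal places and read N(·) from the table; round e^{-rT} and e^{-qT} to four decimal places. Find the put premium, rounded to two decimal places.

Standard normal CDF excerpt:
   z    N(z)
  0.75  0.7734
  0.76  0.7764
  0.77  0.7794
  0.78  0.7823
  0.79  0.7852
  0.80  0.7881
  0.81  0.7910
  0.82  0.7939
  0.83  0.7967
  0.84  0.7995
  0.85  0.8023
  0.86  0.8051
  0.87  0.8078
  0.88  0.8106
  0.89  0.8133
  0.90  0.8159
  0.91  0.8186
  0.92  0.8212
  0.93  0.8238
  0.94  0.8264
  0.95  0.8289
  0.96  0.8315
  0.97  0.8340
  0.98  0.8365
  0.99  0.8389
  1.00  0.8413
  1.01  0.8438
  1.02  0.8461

σ√T = 0.47·√0.1667 = 0.1919
d₁ = [ln(270/320) + (0.008 − 0.009 + 0.47²/2)·0.1667] / 0.1919 = [-0.1699 + 0.0182] / 0.1919 = -0.7904 which rounds to -0.79
d₂ = d₁ − σ√T = -0.7904 − 0.1919 = -0.9823 which rounds to -0.98
exp(−qT) = exp(−0.009·0.1667) = 0.9985;  exp(−rT) = exp(−0.008·0.1667) = 0.9987
N(−d₂) = N(0.98) = 0.8365;  N(−d₁) = N(0.79) = 0.7852
P = 320·0.9987·0.8365 − 270·0.9985·0.7852 = 267.3320 − 211.6860 = 55.6460

55.65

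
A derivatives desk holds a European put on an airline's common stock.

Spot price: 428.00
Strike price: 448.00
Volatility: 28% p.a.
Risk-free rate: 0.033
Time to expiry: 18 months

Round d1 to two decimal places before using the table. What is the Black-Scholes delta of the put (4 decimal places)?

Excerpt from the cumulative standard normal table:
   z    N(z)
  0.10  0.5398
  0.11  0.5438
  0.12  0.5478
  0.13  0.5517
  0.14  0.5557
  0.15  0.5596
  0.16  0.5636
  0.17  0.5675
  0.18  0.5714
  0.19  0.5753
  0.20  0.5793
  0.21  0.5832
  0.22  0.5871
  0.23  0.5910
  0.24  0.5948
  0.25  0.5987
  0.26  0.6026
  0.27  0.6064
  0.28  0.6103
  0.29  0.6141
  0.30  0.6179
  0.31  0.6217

σ√T = 0.28 × 1.2247 = 0.3429
d₁ = [ln(428/448) + (0.033 + ½·0.28²)·1.5] / (σ√T) = (-0.0457 + 0.1083) / 0.3429 = 0.1826 ≈ 0.18
N(d₁) = N(0.18) = 0.5714
Δ_put = N(d₁) − 1 = 0.5714 − 1 = -0.4286

-0.4286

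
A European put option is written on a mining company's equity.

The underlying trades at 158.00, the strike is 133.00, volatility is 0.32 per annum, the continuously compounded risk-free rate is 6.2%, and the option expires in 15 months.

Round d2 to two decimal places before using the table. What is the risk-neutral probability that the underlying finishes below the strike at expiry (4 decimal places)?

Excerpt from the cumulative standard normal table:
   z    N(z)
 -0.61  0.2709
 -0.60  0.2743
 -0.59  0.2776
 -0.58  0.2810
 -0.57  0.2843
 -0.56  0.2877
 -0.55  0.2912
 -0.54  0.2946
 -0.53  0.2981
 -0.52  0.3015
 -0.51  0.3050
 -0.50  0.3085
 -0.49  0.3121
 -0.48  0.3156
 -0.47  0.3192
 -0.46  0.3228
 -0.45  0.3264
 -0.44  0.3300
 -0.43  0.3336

σ√T = 0.32 × 1.1180 = 0.3578
d₁ = [ln(158/133) + (0.062 + ½·0.32²)·1.25] / (σ√T) = (0.1722 + 0.1415) / 0.3578 = 0.8769 ⇒ 0.88
d₂ = 0.8769 − 0.3578 = 0.5192 ⇒ 0.52
Pr(exercise) under Q = N(−d₂) = N(-0.52) = 0.3015

0.3015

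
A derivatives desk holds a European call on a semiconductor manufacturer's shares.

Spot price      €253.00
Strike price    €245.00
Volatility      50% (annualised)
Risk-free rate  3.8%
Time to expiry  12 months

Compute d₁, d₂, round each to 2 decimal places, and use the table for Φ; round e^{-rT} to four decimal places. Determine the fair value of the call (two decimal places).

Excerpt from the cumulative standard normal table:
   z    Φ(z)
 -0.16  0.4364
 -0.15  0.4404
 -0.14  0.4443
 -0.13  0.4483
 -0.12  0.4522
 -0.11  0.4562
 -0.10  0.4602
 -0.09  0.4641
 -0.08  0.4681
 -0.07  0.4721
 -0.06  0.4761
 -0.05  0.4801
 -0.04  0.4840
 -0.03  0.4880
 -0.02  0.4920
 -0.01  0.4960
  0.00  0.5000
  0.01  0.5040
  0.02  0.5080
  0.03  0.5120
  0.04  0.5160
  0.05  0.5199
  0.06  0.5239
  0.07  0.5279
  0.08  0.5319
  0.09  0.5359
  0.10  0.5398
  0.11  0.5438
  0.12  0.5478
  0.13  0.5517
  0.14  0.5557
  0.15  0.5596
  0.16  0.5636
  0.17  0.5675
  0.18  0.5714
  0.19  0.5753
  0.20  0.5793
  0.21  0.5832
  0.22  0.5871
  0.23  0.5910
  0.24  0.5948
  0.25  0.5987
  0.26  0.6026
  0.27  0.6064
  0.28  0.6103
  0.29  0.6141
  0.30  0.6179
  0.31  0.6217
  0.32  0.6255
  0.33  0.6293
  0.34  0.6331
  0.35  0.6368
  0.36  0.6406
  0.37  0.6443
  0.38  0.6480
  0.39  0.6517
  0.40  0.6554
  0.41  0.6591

€57.28

T = 1;  σ√T = 0.5000
d₁ = [ln(253/245) + (0.038 + ½·0.5²)·1] / (σ√T) = (0.0321 + 0.1630) / 0.5000 = 0.3903 which rounds to 0.39
d₂ = 0.3903 − 0.5000 = -0.1097 which rounds to -0.11
exp(−rT) = exp(−0.038·1) = 0.9627
N(d₁) = N(0.39) = 0.6517;  N(d₂) = N(-0.11) = 0.4562
C = 253·0.6517 − 245·0.9627·0.4562 = 164.8801 − 107.6000 = 57.2801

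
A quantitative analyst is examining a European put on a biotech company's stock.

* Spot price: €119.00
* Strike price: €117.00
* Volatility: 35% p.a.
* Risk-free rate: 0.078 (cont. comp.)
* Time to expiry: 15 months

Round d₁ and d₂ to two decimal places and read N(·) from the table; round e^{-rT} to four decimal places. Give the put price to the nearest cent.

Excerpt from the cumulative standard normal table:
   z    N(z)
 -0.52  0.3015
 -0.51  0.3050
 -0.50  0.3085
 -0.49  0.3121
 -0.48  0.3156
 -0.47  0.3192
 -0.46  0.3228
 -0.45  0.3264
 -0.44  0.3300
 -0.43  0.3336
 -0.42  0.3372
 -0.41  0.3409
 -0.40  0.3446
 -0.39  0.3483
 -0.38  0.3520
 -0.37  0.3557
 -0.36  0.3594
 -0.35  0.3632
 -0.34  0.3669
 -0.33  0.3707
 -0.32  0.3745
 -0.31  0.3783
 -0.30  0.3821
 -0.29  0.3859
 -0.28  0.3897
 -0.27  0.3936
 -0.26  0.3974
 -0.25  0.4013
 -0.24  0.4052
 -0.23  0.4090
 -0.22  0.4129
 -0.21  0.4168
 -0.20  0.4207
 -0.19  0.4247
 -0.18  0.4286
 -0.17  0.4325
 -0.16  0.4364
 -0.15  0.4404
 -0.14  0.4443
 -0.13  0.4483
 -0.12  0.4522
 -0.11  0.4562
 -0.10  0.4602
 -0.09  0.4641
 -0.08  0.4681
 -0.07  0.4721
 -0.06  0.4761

σ√T = 0.35 × 1.1180 = 0.3913
ln(S/K) + (r + σ²/2)T = ln(119/117) + (0.078 + 0.35²/2)·1.25 = 0.0169 + 0.1741 = 0.1910
d₁ = 0.1910 / 0.3913 = 0.4881 ≈ 0.49
d₂ = d₁ − σ√T = 0.4881 − 0.3913 = 0.0968 ≈ 0.10
e^(−rT) = e^(−0.078·1.25) = 0.9071
N(−d₂) = N(-0.10) = 0.4602;  N(−d₁) = N(-0.49) = 0.3121
P = 117·0.9071·0.4602 − 119·0.3121 = 48.8413 − 37.1399 = 11.7014

€11.70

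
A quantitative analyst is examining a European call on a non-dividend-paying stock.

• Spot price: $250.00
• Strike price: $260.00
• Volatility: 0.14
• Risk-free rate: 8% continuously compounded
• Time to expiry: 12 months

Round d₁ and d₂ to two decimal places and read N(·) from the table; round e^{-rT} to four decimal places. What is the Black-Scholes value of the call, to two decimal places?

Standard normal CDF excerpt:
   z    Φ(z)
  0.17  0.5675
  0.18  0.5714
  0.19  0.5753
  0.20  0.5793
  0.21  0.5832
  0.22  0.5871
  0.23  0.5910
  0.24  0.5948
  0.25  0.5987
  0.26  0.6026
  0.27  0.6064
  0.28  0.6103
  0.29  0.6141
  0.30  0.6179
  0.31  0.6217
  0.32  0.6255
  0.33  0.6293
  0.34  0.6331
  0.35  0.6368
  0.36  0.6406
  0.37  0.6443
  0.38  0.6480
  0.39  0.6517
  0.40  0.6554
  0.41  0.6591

σ√T = 0.14·√1 = 0.1400
d₁ = [ln(250/260) + (0.08 + 0.14²/2)·1] / 0.1400 = [-0.0392 + 0.0898] / 0.1400 = 0.3613 → 0.36
d₂ = d₁ − σ√T = 0.3613 − 0.1400 = 0.2213 → 0.22
exp(−rT) = exp(−0.08·1) = 0.9231
N(d₁) = N(0.36) = 0.6406;  N(d₂) = N(0.22) = 0.5871
C = 250·0.6406 − 260·0.9231·0.5871 = 160.1500 − 140.9075 = 19.2425

$19.24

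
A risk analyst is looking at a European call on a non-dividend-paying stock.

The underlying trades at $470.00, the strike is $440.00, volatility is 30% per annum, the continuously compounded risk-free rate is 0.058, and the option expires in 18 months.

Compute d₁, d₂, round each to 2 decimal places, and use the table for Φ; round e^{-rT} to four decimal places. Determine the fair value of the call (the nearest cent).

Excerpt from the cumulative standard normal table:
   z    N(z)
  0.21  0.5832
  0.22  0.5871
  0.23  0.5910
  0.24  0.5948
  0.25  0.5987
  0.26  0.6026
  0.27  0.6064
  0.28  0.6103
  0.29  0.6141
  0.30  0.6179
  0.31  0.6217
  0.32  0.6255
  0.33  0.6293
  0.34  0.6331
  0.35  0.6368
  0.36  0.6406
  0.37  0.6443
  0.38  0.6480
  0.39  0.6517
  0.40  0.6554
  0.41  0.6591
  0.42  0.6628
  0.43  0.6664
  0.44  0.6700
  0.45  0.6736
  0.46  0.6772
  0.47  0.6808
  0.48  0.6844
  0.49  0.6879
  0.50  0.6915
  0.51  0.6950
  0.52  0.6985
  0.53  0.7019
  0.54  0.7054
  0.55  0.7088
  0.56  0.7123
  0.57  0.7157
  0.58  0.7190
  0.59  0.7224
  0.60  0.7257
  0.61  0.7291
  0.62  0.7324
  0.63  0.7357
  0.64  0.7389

σ√T = 0.3·√1.5 = 0.3674
ln(S/K) + (r + σ²/2)T = ln(470/440) + (0.058 + 0.3²/2)·1.5 = 0.0660 + 0.1545 = 0.2205
d₁ = 0.2205 / 0.3674 = 0.6000 → 0.60
d₂ = d₁ − σ√T = 0.6000 − 0.3674 = 0.2326 → 0.23
e^(−rT) = e^(−0.058·1.5) = 0.9167
N(d₁) = N(0.60) = 0.7257;  N(d₂) = N(0.23) = 0.5910
C = 470·0.7257 − 440·0.9167·0.5910 = 341.0790 − 238.3787 = 102.7003

$102.70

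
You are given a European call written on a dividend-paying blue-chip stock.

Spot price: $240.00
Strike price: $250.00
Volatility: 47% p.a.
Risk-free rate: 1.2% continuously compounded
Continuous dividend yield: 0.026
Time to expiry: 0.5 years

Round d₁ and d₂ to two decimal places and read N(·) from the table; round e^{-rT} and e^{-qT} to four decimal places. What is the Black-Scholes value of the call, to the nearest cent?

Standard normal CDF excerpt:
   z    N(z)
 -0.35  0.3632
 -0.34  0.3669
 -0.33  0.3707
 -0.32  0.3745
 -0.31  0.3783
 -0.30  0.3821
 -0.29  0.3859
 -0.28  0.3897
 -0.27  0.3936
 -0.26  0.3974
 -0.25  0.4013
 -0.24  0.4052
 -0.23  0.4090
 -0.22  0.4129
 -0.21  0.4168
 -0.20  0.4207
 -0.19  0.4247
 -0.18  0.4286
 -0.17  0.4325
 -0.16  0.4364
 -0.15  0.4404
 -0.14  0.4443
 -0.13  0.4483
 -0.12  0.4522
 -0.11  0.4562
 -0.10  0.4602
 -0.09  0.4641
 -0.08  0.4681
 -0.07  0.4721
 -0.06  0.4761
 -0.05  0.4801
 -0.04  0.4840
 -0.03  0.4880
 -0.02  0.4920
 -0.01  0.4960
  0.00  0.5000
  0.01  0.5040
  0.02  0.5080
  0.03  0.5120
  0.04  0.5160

$26.34

σ√T = 0.47 × 0.7071 = 0.3323
d₁ = [ln(240/250) + (0.012 − 0.026 + 0.47²/2)·0.5] / 0.3323 = [-0.0408 + 0.0482] / 0.3323 = 0.0223 ≈ 0.02
d₂ = d₁ − σ√T = 0.0223 − 0.3323 = -0.3101 ≈ -0.31
e^(−qT) = e^(−0.026·0.5) = 0.9871;  e^(−rT) = e^(−0.012·0.5) = 0.9940
C = 240·0.9871·N(0.02) − 250·0.9940·N(-0.31) = 240·0.9871·0.5080 − 250·0.9940·0.3783 = 120.3472 − 94.0076 = 26.3397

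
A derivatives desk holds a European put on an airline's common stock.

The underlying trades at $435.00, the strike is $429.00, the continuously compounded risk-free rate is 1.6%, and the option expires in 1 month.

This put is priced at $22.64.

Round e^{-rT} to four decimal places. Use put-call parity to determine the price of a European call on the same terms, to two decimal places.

$29.20

e^(−rT) = e^(−0.016·0.08333) = 0.9987
Put-call parity: C − P = S − K·e^(−rT) = 435 − 429·0.9987 = 435 − 428.4423 = 6.5577
C = P + (C − P) = 22.64 + (6.5577) = 29.1977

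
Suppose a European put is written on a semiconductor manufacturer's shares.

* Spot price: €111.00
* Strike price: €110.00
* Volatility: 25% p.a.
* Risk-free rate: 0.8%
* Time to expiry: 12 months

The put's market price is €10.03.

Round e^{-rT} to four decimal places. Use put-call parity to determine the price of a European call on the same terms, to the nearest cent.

€11.91

e^(−rT) = e^(−0.008·1) = 0.9920
Put-call parity: C − P = S − K·e^(−rT) = 111 − 110·0.9920 = 111 − 109.1200 = 1.8800
C = P + (C − P) = 10.03 + (1.8800) = 11.9100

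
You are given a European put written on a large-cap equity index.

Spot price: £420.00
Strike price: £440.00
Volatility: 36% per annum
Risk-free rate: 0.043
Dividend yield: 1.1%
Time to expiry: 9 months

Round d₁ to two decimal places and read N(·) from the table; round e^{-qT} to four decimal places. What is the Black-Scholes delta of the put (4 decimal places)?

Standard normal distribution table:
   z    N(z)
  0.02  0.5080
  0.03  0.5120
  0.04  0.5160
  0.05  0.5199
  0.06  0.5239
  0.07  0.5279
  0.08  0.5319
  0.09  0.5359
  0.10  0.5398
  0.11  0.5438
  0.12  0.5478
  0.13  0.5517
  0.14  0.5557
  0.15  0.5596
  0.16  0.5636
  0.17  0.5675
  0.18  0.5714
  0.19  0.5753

-0.4643

σ√T = 0.36·√0.75 = 0.3118
ln(S/K) + (r − q + σ²/2)T = ln(420/440) + (0.043 − 0.011 + 0.36²/2)·0.75 = -0.0465 + 0.0726 = 0.0261
d₁ = 0.0261 / 0.3118 = 0.0837 ≈ 0.08
N(d₁) = N(0.08) = 0.5319
Δ_put = e^(−qT)·(N(d₁) − 1) = 0.9918·(0.5319 − 1) = -0.4643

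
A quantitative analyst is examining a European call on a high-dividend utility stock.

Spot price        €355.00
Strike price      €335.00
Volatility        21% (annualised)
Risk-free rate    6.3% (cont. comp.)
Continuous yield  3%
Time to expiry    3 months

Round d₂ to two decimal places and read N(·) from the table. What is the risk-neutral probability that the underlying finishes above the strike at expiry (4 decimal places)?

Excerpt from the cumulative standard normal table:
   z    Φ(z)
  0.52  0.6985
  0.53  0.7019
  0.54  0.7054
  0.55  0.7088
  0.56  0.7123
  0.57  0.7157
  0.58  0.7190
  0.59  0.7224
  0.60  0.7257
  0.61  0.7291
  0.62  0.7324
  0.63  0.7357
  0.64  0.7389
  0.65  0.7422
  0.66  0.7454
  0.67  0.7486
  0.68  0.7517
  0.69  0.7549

σ√T = 0.21·√0.25 = 0.1050
ln(S/K) + (r − q + σ²/2)T = ln(355/335) + (0.063 − 0.03 + 0.21²/2)·0.25 = 0.0580 + 0.0138 = 0.0717
d₁ = 0.0717 / 0.1050 = 0.6833 ⇒ 0.68
d₂ = d₁ − σ√T = 0.6833 − 0.1050 = 0.5783 ⇒ 0.58
Pr(exercise) under Q = N(d₂) = 0.7190

0.7190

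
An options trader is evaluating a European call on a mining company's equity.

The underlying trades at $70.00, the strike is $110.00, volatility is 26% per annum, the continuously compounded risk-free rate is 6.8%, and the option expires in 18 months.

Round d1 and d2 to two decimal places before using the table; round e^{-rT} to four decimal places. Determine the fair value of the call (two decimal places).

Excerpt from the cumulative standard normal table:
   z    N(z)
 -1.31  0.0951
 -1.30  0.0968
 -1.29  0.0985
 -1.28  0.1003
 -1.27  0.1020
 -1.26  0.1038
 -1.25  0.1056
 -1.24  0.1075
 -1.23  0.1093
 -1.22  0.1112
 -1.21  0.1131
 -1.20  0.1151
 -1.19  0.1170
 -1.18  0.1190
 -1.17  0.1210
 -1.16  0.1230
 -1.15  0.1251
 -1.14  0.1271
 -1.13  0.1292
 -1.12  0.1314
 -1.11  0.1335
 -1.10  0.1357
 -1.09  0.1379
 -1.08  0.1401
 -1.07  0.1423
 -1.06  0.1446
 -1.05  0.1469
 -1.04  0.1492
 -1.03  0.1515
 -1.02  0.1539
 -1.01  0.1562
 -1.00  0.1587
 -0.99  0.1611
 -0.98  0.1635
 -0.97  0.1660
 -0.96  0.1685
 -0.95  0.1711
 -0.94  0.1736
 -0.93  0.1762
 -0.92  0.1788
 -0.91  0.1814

T = 1.5;  σ√T = 0.3184
d₁ = [ln(70/110) + (0.068 + 0.26²/2)·1.5] / 0.3184 = [-0.4520 + 0.1527] / 0.3184 = -0.9399 ≈ -0.94
d₂ = d₁ − σ√T = -0.9399 − 0.3184 = -1.2583 ≈ -1.26
exp(−rT) = exp(−0.068·1.5) = 0.9030
C = 70·N(-0.94) − 110·0.9030·N(-1.26) = 70·0.1736 − 110·0.9030·0.1038 = 12.1520 − 10.3105 = 1.8415

$1.84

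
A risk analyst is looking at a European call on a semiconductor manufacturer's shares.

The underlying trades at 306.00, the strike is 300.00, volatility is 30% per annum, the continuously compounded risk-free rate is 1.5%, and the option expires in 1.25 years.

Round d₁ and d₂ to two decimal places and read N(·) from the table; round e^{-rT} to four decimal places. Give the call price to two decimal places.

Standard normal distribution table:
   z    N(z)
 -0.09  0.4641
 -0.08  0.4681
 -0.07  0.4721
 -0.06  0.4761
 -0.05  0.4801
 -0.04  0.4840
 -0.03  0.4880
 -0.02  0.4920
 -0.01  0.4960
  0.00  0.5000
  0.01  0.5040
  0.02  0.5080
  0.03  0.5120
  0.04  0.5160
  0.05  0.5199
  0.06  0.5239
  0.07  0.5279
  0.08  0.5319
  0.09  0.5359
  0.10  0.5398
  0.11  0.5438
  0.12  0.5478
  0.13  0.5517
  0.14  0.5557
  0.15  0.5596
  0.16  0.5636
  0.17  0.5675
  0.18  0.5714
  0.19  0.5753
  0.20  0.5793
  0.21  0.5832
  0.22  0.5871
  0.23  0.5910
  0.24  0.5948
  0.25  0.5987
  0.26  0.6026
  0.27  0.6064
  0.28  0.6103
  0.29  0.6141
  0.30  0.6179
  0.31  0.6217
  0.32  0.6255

45.40

σ√T = 0.3·√1.25 = 0.3354
d₁ = [ln(306/300) + (0.015 + 0.3²/2)·1.25] / 0.3354 = [0.0198 + 0.0750] / 0.3354 = 0.2826 which rounds to 0.28
d₂ = d₁ − σ√T = 0.2826 − 0.3354 = -0.0528 which rounds to -0.05
exp(−rT) = exp(−0.015·1.25) = 0.9814
N(d₁) = N(0.28) = 0.6103;  N(d₂) = N(-0.05) = 0.4801
C = 306·0.6103 − 300·0.9814·0.4801 = 186.7518 − 141.3510 = 45.4008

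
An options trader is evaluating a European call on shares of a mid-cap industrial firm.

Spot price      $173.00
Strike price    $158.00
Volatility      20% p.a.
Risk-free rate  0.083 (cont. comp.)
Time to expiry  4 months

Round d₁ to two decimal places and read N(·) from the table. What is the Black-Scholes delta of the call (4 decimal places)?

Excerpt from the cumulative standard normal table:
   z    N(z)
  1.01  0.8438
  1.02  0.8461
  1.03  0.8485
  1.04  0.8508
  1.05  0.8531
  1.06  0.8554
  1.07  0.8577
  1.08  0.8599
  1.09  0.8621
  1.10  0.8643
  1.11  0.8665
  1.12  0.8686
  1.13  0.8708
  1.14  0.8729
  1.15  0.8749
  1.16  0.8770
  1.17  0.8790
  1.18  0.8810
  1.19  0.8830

0.8599

σ√T = 0.2·√0.3333 = 0.1155
d₁ = [ln(173/158) + (0.083 + 0.2²/2)·0.3333] / 0.1155 = [0.0907 + 0.0343] / 0.1155 = 1.0828 → 1.08
N(d₁) = N(1.08) = 0.8599
Δ_call = N(d₁) = 0.8599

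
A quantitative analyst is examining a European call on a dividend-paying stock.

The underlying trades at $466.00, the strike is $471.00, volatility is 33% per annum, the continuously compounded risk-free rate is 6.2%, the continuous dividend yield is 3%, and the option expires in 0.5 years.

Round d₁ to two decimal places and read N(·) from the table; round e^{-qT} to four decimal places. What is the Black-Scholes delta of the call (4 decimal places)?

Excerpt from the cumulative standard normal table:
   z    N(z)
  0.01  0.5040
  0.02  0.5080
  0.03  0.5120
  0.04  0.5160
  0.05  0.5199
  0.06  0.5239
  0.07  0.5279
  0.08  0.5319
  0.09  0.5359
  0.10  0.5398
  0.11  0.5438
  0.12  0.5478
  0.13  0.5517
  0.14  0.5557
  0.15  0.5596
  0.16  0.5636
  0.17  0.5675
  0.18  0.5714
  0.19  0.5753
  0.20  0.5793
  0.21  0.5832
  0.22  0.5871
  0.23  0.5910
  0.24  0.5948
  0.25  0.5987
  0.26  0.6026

σ√T = 0.33 × 0.7071 = 0.2333
d₁ = [ln(466/471) + (0.062 − 0.03 + ½·0.33²)·0.5] / (σ√T) = (-0.0107 + 0.0432) / 0.2333 = 0.1395 → 0.14
N(d₁) = N(0.14) = 0.5557
Δ_call = e^(−qT)·N(d₁) = 0.9851·0.5557 = 0.5474

0.5474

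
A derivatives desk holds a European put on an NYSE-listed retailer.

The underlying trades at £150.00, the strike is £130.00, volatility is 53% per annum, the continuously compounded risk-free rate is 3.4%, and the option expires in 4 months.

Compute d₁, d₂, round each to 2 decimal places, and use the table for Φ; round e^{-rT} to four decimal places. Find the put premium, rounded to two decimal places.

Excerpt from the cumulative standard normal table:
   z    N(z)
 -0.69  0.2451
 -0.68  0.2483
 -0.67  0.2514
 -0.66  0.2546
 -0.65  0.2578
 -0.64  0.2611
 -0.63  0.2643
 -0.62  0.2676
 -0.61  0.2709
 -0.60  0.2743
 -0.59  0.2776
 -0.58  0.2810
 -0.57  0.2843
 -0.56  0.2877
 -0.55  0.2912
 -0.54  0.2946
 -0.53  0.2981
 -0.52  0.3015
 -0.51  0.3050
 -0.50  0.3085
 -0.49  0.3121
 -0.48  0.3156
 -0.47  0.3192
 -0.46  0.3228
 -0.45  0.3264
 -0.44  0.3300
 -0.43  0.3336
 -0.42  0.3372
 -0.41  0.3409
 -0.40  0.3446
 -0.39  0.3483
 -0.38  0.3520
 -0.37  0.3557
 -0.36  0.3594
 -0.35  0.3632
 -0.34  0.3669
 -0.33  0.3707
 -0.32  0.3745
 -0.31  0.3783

£8.49

T = 0.3333;  σ√T = 0.3060
d₁ = [ln(150/130) + (0.034 + ½·0.53²)·0.3333] / (σ√T) = (0.1431 + 0.0582) / 0.3060 = 0.6577 ≈ 0.66
d₂ = 0.6577 − 0.3060 = 0.3517 ≈ 0.35
e^(−rT) = e^(−0.034·0.3333) = 0.9887
P = 130·0.9887·N(-0.35) − 150·N(-0.66) = 130·0.9887·0.3632 − 150·0.2546 = 46.6825 − 38.1900 = 8.4925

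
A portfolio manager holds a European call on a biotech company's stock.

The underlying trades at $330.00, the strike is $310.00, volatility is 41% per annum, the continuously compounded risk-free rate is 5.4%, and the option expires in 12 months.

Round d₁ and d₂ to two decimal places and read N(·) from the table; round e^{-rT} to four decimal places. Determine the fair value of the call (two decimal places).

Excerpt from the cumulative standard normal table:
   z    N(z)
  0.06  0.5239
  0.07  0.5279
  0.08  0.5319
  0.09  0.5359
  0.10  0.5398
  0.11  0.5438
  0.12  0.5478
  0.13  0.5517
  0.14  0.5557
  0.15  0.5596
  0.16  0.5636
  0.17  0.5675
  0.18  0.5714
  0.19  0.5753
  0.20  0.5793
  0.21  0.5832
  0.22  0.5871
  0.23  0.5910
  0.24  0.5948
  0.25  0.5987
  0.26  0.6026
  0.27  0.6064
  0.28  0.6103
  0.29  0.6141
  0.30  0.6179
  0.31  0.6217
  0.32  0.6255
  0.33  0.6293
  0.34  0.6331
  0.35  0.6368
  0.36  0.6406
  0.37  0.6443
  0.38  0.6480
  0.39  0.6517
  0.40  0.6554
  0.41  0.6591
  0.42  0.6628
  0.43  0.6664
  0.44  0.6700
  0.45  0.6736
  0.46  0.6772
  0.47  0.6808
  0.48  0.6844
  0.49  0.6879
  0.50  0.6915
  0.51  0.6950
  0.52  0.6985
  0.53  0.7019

σ√T = 0.41 × 1.0000 = 0.4100
d₁ = [ln(330/310) + (0.054 + 0.41²/2)·1] / 0.4100 = [0.0625 + 0.1380] / 0.4100 = 0.4892 ≈ 0.49
d₂ = d₁ − σ√T = 0.4892 − 0.4100 = 0.0792 ≈ 0.08
exp(−rT) = exp(−0.054·1) = 0.9474
N(d₁) = N(0.49) = 0.6879;  N(d₂) = N(0.08) = 0.5319
C = 330·0.6879 − 310·0.9474·0.5319 = 227.0070 − 156.2158 = 70.7912

$70.79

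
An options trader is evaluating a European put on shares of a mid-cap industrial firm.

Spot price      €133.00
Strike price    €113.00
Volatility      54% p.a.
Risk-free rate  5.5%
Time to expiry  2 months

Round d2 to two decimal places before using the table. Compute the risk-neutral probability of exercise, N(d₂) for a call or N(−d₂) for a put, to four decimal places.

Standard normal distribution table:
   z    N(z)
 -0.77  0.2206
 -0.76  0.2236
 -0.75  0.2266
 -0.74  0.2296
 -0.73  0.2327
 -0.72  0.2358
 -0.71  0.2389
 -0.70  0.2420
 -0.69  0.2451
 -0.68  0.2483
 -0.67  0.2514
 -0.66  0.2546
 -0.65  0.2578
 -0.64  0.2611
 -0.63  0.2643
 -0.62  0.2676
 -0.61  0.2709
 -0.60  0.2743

0.2514

σ√T = 0.54 × 0.4082 = 0.2205
d₁ = [ln(133/113) + (0.055 + 0.54²/2)·0.1667] / 0.2205 = [0.1630 + 0.0335] / 0.2205 = 0.8910 ⇒ 0.89
d₂ = d₁ − σ√T = 0.8910 − 0.2205 = 0.6706 ⇒ 0.67
Pr(exercise) under Q = N(−d₂) = N(-0.67) = 0.2514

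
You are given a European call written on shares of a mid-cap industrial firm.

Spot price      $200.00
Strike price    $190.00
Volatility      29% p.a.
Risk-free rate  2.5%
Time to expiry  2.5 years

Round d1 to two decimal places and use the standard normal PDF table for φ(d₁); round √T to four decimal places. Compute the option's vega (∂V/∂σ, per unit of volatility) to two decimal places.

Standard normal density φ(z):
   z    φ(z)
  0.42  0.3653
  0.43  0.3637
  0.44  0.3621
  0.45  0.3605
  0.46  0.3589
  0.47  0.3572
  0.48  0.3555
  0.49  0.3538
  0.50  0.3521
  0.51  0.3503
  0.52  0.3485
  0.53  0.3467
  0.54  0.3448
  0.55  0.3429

T = 2.5;  σ√T = 0.4585
d₁ = [ln(200/190) + (0.025 + 0.29²/2)·2.5] / 0.4585 = [0.0513 + 0.1676] / 0.4585 = 0.4774 ⇒ 0.48
√T = √2.5 = 1.5811
φ(d₁) = φ(0.48) = 0.3555
vega = S·φ(d₁)·√T = 200·0.3555·1.5811 = 112.4162

112.42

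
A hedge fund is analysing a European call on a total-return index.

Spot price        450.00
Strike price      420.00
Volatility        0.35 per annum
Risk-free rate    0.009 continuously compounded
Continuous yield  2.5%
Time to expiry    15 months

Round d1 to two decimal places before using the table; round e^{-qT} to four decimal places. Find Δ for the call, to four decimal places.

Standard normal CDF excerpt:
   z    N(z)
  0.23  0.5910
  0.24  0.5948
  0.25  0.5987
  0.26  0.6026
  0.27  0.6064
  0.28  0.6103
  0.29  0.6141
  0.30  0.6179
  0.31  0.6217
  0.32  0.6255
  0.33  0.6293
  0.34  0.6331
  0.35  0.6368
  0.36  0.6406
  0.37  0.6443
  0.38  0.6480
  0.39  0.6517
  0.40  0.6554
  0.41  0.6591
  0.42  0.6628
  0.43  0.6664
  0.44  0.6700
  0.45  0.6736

T = 1.25;  σ√T = 0.3913
d₁ = [ln(450/420) + (0.009 − 0.025 + 0.35²/2)·1.25] / 0.3913 = [0.0690 + 0.0566] / 0.3913 = 0.3209 ≈ 0.32
N(d₁) = N(0.32) = 0.6255
Δ_call = exp(−qT)·N(d₁) = 0.9692·0.6255 = 0.6062

0.6062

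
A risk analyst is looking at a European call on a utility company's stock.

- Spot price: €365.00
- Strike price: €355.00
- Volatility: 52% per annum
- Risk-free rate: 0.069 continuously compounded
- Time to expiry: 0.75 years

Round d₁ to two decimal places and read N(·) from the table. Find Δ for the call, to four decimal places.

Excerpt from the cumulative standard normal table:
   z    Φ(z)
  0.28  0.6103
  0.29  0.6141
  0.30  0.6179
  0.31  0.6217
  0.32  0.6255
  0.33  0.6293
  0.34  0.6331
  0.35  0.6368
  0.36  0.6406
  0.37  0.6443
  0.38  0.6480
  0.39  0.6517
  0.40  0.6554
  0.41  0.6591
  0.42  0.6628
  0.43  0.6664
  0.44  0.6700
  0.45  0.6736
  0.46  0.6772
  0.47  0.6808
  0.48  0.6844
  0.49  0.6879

0.6554

T = 0.75;  σ√T = 0.4503
d₁ = [ln(365/355) + (0.069 + ½·0.52²)·0.75] / (σ√T) = (0.0278 + 0.1532) / 0.4503 = 0.4018 which rounds to 0.40
N(d₁) = N(0.40) = 0.6554
Δ_call = N(d₁) = 0.6554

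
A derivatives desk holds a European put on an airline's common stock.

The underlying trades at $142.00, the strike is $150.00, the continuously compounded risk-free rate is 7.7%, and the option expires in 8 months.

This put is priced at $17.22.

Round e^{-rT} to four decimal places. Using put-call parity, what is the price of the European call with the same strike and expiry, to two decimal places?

e^(−rT) = e^(−0.077·0.6667) = 0.9500
Put-call parity: C − P = S − K·e^(−rT) = 142 − 150·0.9500 = 142 − 142.5000 = -0.5000
C = P + (C − P) = 17.22 + (-0.5000) = 16.7200

$16.72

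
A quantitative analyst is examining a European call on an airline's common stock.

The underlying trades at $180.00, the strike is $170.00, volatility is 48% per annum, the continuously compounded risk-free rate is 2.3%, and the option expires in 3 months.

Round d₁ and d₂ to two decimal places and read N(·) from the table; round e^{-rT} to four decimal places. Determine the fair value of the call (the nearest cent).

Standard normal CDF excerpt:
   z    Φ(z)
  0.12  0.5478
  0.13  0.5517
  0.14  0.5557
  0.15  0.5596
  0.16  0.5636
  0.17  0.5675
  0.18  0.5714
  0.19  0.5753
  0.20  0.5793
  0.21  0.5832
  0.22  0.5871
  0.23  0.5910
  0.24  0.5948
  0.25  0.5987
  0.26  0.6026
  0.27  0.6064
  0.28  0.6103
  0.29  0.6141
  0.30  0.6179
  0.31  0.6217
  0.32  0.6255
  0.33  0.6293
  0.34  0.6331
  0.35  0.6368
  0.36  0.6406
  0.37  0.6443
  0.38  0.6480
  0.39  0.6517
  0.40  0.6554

T = 0.25;  σ√T = 0.2400
d₁ = [ln(180/170) + (0.023 + 0.48²/2)·0.25] / 0.2400 = [0.0572 + 0.0345] / 0.2400 = 0.3821 ⇒ 0.38
d₂ = d₁ − σ√T = 0.3821 − 0.2400 = 0.1421 ⇒ 0.14
e^(−rT) = e^(−0.023·0.25) = 0.9943
C = 180·N(0.38) − 170·0.9943·N(0.14) = 180·0.6480 − 170·0.9943·0.5557 = 116.6400 − 93.9305 = 22.7095

$22.71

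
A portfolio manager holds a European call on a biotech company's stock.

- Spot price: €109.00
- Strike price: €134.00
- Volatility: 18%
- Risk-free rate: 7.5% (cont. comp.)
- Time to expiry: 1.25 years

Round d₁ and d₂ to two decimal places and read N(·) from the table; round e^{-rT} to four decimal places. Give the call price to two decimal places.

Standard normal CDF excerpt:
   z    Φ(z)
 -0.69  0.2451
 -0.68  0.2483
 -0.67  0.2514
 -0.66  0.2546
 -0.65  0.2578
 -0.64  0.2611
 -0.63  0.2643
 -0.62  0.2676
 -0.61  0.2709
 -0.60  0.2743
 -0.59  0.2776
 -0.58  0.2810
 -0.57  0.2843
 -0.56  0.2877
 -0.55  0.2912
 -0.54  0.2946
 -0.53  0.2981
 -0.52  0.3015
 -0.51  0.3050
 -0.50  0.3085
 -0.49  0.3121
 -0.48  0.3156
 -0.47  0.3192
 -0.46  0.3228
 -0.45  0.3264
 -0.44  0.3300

σ√T = 0.18·√1.25 = 0.2012
d₁ = [ln(109/134) + (0.075 + 0.18²/2)·1.25] / 0.2012 = [-0.2065 + 0.1140] / 0.2012 = -0.4596 ⇒ -0.46
d₂ = d₁ − σ√T = -0.4596 − 0.2012 = -0.6608 ⇒ -0.66
e^(−rT) = e^(−0.075·1.25) = 0.9105
N(d₁) = N(-0.46) = 0.3228;  N(d₂) = N(-0.66) = 0.2546
C = 109·0.3228 − 134·0.9105·0.2546 = 35.1852 − 31.0630 = 4.1222

€4.12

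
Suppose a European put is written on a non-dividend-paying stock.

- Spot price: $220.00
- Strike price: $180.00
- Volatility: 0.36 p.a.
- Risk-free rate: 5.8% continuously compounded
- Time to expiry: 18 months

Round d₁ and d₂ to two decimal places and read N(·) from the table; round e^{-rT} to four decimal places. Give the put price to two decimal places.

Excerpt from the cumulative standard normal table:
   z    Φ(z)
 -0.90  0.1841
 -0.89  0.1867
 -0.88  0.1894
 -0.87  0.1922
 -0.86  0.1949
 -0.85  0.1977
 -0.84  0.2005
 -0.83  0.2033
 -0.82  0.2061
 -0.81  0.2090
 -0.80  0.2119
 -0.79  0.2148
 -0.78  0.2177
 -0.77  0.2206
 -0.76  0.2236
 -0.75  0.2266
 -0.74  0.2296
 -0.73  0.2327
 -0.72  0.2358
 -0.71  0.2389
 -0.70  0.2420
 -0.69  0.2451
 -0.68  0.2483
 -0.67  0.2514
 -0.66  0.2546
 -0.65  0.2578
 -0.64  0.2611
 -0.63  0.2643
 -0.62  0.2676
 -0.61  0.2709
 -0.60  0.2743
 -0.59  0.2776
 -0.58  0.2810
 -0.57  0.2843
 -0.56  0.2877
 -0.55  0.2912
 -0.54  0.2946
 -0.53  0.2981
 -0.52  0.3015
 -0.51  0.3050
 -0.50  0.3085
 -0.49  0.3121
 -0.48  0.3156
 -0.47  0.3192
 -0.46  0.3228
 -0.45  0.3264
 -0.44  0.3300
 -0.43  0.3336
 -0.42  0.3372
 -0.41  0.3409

T = 1.5;  σ√T = 0.4409
d₁ = [ln(220/180) + (0.058 + ½·0.36²)·1.5] / (σ√T) = (0.2007 + 0.1842) / 0.4409 = 0.8729 ≈ 0.87
d₂ = 0.8729 − 0.4409 = 0.4320 ≈ 0.43
e^(−rT) = e^(−0.058·1.5) = 0.9167
N(−d₂) = N(-0.43) = 0.3336;  N(−d₁) = N(-0.87) = 0.1922
P = 180·0.9167·0.3336 − 220·0.1922 = 55.0460 − 42.2840 = 12.7620

$12.76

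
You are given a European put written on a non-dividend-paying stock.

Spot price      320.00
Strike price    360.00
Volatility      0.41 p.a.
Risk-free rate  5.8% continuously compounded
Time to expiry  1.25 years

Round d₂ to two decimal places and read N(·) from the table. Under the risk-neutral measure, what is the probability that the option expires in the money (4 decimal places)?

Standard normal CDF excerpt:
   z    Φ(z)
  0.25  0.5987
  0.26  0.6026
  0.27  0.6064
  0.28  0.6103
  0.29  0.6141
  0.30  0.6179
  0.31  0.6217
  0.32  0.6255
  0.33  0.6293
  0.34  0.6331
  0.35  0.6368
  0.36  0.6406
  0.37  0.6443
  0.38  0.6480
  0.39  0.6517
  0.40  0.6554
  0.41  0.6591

0.6293

T = 1.25;  σ√T = 0.4584
ln(S/K) + (r + σ²/2)T = ln(320/360) + (0.058 + 0.41²/2)·1.25 = -0.1178 + 0.1776 = 0.0598
d₁ = 0.0598 / 0.4584 = 0.1304 ⇒ 0.13
d₂ = d₁ − σ√T = 0.1304 − 0.4584 = -0.3280 ⇒ -0.33
Risk-neutral Pr[S_T < K] = N(−d₂) = N(0.33) = 0.6293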